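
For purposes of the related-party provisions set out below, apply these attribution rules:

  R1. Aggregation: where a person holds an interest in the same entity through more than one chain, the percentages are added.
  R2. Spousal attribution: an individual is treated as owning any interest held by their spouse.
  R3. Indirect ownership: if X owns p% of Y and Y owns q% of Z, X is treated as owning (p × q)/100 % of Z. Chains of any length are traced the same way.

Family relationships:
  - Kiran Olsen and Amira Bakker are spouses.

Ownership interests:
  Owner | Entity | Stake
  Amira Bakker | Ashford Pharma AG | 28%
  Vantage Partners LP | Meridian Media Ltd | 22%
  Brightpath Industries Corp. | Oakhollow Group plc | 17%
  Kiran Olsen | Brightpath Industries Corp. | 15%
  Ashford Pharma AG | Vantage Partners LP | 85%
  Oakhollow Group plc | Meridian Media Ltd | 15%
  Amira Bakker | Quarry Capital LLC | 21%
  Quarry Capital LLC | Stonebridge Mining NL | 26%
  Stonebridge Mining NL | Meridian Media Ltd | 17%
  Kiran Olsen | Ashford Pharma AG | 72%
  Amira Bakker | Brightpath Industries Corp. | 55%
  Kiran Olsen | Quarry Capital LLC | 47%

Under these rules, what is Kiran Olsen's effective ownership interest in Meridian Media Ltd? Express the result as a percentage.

By spousal attribution (R2), Kiran Olsen is treated as also owning Amira Bakker's interest in Brightpath Industries Corp, giving 15% + 55% = 70%.
By spousal attribution (R2), Kiran Olsen is treated as also owning Amira Bakker's interest in Ashford Pharma AG, giving 72% + 28% = 100%.
By spousal attribution (R2), Kiran Olsen is treated as also owning Amira Bakker's interest in Quarry Capital LLC, giving 47% + 21% = 68%.
Chain via Brightpath Industries Corp. → Oakhollow Group plc (R3): 70% × 17% × 15% = 1.785% of Meridian Media Ltd.
Chain via Ashford Pharma AG → Vantage Partners LP (R3): 100% × 85% × 22% = 18.7% of Meridian Media Ltd.
Chain via Quarry Capital LLC → Stonebridge Mining NL (R3): 68% × 26% × 17% = 3.0056% of Meridian Media Ltd.
Aggregating (R1): 1.785% + 18.7% + 3.0056% = 23.4906%.

23.4906%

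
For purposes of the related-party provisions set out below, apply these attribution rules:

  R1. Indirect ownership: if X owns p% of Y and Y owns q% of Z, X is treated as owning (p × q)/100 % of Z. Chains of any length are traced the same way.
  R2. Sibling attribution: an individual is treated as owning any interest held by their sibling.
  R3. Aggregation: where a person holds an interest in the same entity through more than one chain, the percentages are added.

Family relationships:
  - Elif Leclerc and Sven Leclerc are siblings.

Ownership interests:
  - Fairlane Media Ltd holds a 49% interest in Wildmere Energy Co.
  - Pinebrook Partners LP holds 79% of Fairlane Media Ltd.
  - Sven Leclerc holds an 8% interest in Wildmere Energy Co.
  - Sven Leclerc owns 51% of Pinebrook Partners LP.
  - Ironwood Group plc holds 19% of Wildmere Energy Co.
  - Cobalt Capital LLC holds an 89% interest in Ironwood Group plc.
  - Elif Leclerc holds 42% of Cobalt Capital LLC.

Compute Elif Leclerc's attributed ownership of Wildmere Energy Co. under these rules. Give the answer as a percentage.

By sibling attribution (R2), Elif Leclerc is treated as owning Sven Leclerc's 51% interest in Pinebrook Partners LP.
By sibling attribution (R2), Elif Leclerc is treated as owning Sven Leclerc's 8% interest in Wildmere Energy Co.
Chain via Cobalt Capital LLC → Ironwood Group plc (R1): 42% × 89% × 19% = 7.1022% of Wildmere Energy Co.
Chain via Pinebrook Partners LP → Fairlane Media Ltd (R1): 51% × 79% × 49% = 19.7421% of Wildmere Energy Co.
Direct interest in Wildmere Energy Co: 8%.
Aggregating (R3): 7.1022% + 19.7421% + 8% = 34.8443%.

34.8443%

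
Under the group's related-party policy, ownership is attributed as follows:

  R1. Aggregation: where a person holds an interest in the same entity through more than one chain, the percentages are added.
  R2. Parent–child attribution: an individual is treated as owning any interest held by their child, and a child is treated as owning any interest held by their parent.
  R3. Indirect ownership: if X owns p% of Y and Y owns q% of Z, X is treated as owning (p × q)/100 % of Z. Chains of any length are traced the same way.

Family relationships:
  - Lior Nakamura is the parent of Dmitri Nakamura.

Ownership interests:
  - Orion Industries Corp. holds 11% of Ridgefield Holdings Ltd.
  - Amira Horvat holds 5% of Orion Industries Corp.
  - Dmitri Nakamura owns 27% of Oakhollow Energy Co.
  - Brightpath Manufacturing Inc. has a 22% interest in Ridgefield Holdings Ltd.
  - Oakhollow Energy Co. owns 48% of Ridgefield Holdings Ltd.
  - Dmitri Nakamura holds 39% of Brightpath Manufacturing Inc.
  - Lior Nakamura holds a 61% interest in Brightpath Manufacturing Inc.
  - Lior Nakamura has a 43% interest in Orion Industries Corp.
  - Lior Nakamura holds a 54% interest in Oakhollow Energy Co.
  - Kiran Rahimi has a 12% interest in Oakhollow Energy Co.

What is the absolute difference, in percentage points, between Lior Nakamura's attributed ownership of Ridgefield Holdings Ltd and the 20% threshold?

By parent–child attribution (R2), Lior Nakamura is treated as also owning Dmitri Nakamura's interest in Oakhollow Energy Co, giving 54% + 27% = 81%.
By parent–child attribution (R2), Lior Nakamura is treated as also owning Dmitri Nakamura's interest in Brightpath Manufacturing Inc, giving 61% + 39% = 100%.
Chain via Oakhollow Energy Co. (R3): 81% × 48% = 38.88% of Ridgefield Holdings Ltd.
Chain via Orion Industries Corp. (R3): 43% × 11% = 4.73% of Ridgefield Holdings Ltd.
Chain via Brightpath Manufacturing Inc. (R3): 100% × 22% = 22% of Ridgefield Holdings Ltd.
Aggregating (R1): 38.88% + 4.73% + 22% = 65.61%.
65.61% exceeds the 20% threshold by 45.61 percentage points.

45.61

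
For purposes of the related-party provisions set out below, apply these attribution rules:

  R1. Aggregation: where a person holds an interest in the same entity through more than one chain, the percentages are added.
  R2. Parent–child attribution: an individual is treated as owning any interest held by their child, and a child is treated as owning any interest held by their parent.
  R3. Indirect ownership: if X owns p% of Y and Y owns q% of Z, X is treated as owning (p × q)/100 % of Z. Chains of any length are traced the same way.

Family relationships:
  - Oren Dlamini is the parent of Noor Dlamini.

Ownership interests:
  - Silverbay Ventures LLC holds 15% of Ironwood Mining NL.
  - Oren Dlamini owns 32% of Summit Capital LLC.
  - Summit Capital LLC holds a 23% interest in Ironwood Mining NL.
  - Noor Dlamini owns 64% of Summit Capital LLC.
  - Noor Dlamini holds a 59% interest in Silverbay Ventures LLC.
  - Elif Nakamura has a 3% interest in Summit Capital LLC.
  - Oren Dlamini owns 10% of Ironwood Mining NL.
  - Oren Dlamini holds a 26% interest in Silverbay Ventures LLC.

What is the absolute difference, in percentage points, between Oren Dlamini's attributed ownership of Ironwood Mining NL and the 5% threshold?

39.83

By parent–child attribution (R2), Oren Dlamini is treated as also owning Noor Dlamini's interest in Summit Capital LLC, giving 32% + 64% = 96%.
By parent–child attribution (R2), Oren Dlamini is treated as also owning Noor Dlamini's interest in Silverbay Ventures LLC, giving 26% + 59% = 85%.
Chain via Summit Capital LLC (R3): 96% × 23% = 22.08% of Ironwood Mining NL.
Chain via Silverbay Ventures LLC (R3): 85% × 15% = 12.75% of Ironwood Mining NL.
Direct interest in Ironwood Mining NL: 10%.
Aggregating (R1): 22.08% + 12.75% + 10% = 44.83%.
44.83% exceeds the 5% threshold by 39.83 percentage points.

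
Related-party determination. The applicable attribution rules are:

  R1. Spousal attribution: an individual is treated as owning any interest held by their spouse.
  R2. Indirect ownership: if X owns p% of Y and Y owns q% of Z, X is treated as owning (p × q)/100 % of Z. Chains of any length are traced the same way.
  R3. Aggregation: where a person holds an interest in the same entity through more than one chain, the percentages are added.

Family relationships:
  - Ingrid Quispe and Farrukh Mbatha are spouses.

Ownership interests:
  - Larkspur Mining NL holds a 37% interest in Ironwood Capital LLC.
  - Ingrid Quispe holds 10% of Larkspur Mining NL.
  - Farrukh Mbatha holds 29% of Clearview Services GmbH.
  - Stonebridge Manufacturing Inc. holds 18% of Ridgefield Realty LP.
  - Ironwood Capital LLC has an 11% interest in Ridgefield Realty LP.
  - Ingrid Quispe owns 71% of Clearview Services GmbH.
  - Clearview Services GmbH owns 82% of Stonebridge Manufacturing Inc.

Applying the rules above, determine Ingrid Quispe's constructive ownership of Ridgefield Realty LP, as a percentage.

By spousal attribution (R1), Ingrid Quispe is treated as also owning Farrukh Mbatha's interest in Clearview Services GmbH, giving 71% + 29% = 100%.
Chain via Larkspur Mining NL → Ironwood Capital LLC (R2): 10% × 37% × 11% = 0.407% of Ridgefield Realty LP.
Chain via Clearview Services GmbH → Stonebridge Manufacturing Inc. (R2): 100% × 82% × 18% = 14.76% of Ridgefield Realty LP.
Aggregating (R3): 0.407% + 14.76% = 15.167%.

15.167%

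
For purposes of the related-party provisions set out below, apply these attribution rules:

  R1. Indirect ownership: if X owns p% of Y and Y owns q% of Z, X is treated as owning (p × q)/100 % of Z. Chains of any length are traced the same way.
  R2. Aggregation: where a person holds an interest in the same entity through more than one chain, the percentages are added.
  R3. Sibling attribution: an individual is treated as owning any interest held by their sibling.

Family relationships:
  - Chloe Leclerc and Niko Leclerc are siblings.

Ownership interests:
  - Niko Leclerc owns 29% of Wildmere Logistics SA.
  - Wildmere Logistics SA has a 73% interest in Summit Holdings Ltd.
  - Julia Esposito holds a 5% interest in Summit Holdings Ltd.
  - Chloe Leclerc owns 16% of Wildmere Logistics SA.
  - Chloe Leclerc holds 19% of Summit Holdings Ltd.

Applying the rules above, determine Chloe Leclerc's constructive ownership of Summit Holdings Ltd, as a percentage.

51.85%

By sibling attribution (R3), Chloe Leclerc is treated as also owning Niko Leclerc's interest in Wildmere Logistics SA, giving 16% + 29% = 45%.
Chain via Wildmere Logistics SA (R1): 45% × 73% = 32.85% of Summit Holdings Ltd.
Direct interest in Summit Holdings Ltd: 19%.
Aggregating (R2): 32.85% + 19% = 51.85%.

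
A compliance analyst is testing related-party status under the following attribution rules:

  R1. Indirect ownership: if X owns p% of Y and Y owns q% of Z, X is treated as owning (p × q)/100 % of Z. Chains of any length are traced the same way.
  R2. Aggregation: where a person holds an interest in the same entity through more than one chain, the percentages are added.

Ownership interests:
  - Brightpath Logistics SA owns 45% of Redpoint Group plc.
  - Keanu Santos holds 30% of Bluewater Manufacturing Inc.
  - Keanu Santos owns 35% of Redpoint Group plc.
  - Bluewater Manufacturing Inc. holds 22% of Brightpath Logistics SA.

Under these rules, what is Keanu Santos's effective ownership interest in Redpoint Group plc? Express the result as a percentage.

Chain via Bluewater Manufacturing Inc. → Brightpath Logistics SA (R1): 30% × 22% × 45% = 2.97% of Redpoint Group plc.
Direct interest in Redpoint Group plc: 35%.
Aggregating (R2): 2.97% + 35% = 37.97%.

37.97%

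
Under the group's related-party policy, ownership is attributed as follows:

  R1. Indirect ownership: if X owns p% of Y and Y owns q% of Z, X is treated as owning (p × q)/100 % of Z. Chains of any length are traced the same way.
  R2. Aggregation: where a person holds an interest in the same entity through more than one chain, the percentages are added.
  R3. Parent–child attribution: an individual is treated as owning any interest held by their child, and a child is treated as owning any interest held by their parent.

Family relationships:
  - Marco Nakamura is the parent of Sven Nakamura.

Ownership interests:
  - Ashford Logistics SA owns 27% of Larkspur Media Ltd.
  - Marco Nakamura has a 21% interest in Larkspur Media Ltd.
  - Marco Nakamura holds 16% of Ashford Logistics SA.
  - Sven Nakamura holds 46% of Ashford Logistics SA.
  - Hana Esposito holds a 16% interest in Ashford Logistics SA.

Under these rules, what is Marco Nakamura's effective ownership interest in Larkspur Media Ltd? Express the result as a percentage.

37.74%

By parent–child attribution (R3), Marco Nakamura is treated as also owning Sven Nakamura's interest in Ashford Logistics SA, giving 16% + 46% = 62%.
Chain via Ashford Logistics SA (R1): 62% × 27% = 16.74% of Larkspur Media Ltd.
Direct interest in Larkspur Media Ltd: 21%.
Aggregating (R2): 16.74% + 21% = 37.74%.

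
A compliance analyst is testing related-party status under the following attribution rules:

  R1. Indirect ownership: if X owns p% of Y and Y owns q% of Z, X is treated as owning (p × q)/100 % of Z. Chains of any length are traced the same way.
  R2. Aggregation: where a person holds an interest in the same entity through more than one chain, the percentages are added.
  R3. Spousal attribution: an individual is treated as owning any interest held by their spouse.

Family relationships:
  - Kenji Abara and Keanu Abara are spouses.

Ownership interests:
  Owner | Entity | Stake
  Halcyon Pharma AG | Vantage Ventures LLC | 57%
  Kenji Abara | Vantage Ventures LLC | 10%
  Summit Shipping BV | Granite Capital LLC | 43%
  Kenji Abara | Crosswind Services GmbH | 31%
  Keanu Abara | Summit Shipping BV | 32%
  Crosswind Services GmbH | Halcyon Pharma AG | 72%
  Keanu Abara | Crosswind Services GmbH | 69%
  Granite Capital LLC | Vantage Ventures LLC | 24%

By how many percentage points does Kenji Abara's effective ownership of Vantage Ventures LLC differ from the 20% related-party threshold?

34.3424

By spousal attribution (R3), Kenji Abara is treated as also owning Keanu Abara's interest in Crosswind Services GmbH, giving 31% + 69% = 100%.
By spousal attribution (R3), Kenji Abara is treated as owning Keanu Abara's 32% interest in Summit Shipping BV.
Chain via Crosswind Services GmbH → Halcyon Pharma AG (R1): 100% × 72% × 57% = 41.04% of Vantage Ventures LLC.
Direct interest in Vantage Ventures LLC: 10%.
Chain via Summit Shipping BV → Granite Capital LLC (R1): 32% × 43% × 24% = 3.3024% of Vantage Ventures LLC.
Aggregating (R2): 41.04% + 10% + 3.3024% = 54.3424%.
54.3424% exceeds the 20% threshold by 34.3424 percentage points.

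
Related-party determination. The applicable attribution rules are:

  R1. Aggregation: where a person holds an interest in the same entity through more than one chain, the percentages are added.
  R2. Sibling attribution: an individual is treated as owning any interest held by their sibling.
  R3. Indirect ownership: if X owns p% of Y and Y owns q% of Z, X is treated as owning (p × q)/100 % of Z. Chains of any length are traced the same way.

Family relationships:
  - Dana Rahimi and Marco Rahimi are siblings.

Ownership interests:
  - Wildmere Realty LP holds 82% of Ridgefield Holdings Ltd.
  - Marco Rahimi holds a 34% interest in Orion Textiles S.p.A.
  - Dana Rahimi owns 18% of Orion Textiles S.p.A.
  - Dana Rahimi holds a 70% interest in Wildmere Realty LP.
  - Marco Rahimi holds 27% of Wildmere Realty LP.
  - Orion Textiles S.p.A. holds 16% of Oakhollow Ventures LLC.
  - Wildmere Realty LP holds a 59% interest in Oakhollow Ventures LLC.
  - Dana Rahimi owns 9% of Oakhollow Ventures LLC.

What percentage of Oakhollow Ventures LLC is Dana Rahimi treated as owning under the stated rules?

By sibling attribution (R2), Dana Rahimi is treated as also owning Marco Rahimi's interest in Wildmere Realty LP, giving 70% + 27% = 97%.
By sibling attribution (R2), Dana Rahimi is treated as also owning Marco Rahimi's interest in Orion Textiles S.p.A, giving 18% + 34% = 52%.
Chain via Wildmere Realty LP (R3): 97% × 59% = 57.23% of Oakhollow Ventures LLC.
Chain via Orion Textiles S.p.A. (R3): 52% × 16% = 8.32% of Oakhollow Ventures LLC.
Direct interest in Oakhollow Ventures LLC: 9%.
Aggregating (R1): 57.23% + 8.32% + 9% = 74.55%.

74.55%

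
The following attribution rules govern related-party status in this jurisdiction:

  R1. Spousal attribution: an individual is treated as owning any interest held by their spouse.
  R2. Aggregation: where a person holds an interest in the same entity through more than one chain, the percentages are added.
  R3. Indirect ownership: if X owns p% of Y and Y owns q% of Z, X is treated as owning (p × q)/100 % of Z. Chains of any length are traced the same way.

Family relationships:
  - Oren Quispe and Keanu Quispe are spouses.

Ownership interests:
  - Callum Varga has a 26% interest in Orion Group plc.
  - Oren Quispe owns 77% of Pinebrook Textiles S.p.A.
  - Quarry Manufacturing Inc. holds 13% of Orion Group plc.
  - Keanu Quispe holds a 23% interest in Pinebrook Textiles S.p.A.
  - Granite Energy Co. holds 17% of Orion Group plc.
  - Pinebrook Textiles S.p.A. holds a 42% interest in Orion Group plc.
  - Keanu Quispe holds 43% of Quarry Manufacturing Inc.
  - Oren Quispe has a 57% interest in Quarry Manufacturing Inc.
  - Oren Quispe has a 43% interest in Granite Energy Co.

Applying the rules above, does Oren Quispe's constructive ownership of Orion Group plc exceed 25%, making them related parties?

Yes

By spousal attribution (R1), Oren Quispe is treated as also owning Keanu Quispe's interest in Quarry Manufacturing Inc, giving 57% + 43% = 100%.
By spousal attribution (R1), Oren Quispe is treated as also owning Keanu Quispe's interest in Pinebrook Textiles S.p.A, giving 77% + 23% = 100%.
Chain via Quarry Manufacturing Inc. (R3): 100% × 13% = 13% of Orion Group plc.
Chain via Pinebrook Textiles S.p.A. (R3): 100% × 42% = 42% of Orion Group plc.
Chain via Granite Energy Co. (R3): 43% × 17% = 7.31% of Orion Group plc.
Aggregating (R2): 13% + 42% + 7.31% = 62.31%.
62.31% exceeds the 25% threshold, so Oren is a related party to Orion Group plc.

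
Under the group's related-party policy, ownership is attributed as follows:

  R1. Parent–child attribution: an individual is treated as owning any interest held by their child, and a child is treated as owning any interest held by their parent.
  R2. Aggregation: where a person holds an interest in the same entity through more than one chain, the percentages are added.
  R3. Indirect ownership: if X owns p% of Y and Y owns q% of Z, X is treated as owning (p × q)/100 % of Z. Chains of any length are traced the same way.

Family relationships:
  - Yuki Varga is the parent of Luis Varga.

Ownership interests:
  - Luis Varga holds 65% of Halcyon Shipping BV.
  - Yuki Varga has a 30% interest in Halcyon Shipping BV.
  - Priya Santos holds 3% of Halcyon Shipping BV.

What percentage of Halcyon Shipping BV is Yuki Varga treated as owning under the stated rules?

By parent–child attribution (R1), Yuki Varga is treated as also owning Luis Varga's interest in Halcyon Shipping BV, giving 30% + 65% = 95%.
Direct interest in Halcyon Shipping BV: 95%.

95%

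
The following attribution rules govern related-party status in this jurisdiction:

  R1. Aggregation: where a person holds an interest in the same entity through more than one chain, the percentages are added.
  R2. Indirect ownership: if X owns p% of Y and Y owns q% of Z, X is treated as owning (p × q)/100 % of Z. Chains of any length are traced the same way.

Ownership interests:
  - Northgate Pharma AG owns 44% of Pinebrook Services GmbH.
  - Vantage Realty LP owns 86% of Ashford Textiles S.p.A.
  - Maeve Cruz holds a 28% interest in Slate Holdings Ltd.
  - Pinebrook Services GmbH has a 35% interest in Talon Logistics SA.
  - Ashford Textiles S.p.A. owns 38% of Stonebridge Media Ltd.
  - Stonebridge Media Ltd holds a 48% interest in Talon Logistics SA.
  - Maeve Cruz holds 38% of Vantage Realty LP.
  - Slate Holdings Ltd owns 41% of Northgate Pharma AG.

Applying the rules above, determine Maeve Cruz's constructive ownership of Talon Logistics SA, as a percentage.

7.728752%

Chain via Vantage Realty LP → Ashford Textiles S.p.A. → Stonebridge Media Ltd (R2): 38% × 86% × 38% × 48% = 5.960832% of Talon Logistics SA.
Chain via Slate Holdings Ltd → Northgate Pharma AG → Pinebrook Services GmbH (R2): 28% × 41% × 44% × 35% = 1.76792% of Talon Logistics SA.
Aggregating (R1): 5.960832% + 1.76792% = 7.728752%.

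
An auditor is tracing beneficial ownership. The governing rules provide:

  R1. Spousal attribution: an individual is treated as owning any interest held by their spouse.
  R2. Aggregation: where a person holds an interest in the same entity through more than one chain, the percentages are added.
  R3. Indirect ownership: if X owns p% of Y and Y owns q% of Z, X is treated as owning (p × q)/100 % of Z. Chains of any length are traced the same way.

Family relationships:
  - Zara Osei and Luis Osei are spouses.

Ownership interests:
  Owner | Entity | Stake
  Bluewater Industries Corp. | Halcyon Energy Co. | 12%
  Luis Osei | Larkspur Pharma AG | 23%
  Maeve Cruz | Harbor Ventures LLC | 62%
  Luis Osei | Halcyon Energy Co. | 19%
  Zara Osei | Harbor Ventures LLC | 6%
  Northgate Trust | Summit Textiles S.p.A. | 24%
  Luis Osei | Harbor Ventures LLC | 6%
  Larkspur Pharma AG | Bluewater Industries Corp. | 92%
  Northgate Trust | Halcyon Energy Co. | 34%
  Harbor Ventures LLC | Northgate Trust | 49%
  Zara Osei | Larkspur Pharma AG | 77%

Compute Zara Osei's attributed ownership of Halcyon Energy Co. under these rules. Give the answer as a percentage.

32.0392%

By spousal attribution (R1), Zara Osei is treated as also owning Luis Osei's interest in Harbor Ventures LLC, giving 6% + 6% = 12%.
By spousal attribution (R1), Zara Osei is treated as also owning Luis Osei's interest in Larkspur Pharma AG, giving 77% + 23% = 100%.
By spousal attribution (R1), Zara Osei is treated as owning Luis Osei's 19% interest in Halcyon Energy Co.
Chain via Harbor Ventures LLC → Northgate Trust (R3): 12% × 49% × 34% = 1.9992% of Halcyon Energy Co.
Chain via Larkspur Pharma AG → Bluewater Industries Corp. (R3): 100% × 92% × 12% = 11.04% of Halcyon Energy Co.
Direct interest in Halcyon Energy Co: 19%.
Aggregating (R2): 1.9992% + 11.04% + 19% = 32.0392%.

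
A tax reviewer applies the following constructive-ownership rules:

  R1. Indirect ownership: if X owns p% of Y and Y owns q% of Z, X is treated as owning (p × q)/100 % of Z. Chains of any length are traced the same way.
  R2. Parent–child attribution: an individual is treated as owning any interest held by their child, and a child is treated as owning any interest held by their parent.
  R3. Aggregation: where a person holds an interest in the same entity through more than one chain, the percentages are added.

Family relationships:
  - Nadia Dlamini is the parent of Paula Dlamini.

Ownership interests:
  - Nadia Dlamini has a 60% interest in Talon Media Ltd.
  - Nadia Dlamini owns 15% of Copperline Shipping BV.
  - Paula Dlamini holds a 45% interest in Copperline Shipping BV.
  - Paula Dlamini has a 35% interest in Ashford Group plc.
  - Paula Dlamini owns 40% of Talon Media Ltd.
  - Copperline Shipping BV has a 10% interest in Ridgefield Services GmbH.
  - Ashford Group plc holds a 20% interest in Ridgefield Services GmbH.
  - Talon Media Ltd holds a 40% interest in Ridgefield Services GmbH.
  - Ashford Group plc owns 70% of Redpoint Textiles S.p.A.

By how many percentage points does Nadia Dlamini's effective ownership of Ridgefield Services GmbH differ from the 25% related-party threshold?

By parent–child attribution (R2), Nadia Dlamini is treated as also owning Paula Dlamini's interest in Copperline Shipping BV, giving 15% + 45% = 60%.
By parent–child attribution (R2), Nadia Dlamini is treated as also owning Paula Dlamini's interest in Talon Media Ltd, giving 60% + 40% = 100%.
By parent–child attribution (R2), Nadia Dlamini is treated as owning Paula Dlamini's 35% interest in Ashford Group plc.
Chain via Copperline Shipping BV (R1): 60% × 10% = 6% of Ridgefield Services GmbH.
Chain via Talon Media Ltd (R1): 100% × 40% = 40% of Ridgefield Services GmbH.
Chain via Ashford Group plc (R1): 35% × 20% = 7% of Ridgefield Services GmbH.
Aggregating (R3): 6% + 40% + 7% = 53%.
53% exceeds the 25% threshold by 28 percentage points.

28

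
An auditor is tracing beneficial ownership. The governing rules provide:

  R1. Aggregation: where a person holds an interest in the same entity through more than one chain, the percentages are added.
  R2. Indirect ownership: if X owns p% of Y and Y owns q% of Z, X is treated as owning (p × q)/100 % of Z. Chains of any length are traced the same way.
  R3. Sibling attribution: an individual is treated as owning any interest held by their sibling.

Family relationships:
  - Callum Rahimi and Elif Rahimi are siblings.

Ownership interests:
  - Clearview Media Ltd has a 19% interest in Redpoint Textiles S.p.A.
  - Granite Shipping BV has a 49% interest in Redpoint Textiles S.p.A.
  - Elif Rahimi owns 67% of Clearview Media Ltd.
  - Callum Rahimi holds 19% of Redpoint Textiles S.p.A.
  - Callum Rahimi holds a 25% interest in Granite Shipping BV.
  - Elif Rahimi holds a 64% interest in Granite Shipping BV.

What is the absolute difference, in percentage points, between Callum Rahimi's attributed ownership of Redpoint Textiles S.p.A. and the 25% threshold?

By sibling attribution (R3), Callum Rahimi is treated as also owning Elif Rahimi's interest in Granite Shipping BV, giving 25% + 64% = 89%.
By sibling attribution (R3), Callum Rahimi is treated as owning Elif Rahimi's 67% interest in Clearview Media Ltd.
Chain via Granite Shipping BV (R2): 89% × 49% = 43.61% of Redpoint Textiles S.p.A.
Direct interest in Redpoint Textiles S.p.A: 19%.
Chain via Clearview Media Ltd (R2): 67% × 19% = 12.73% of Redpoint Textiles S.p.A.
Aggregating (R1): 43.61% + 19% + 12.73% = 75.34%.
75.34% exceeds the 25% threshold by 50.34 percentage points.

50.34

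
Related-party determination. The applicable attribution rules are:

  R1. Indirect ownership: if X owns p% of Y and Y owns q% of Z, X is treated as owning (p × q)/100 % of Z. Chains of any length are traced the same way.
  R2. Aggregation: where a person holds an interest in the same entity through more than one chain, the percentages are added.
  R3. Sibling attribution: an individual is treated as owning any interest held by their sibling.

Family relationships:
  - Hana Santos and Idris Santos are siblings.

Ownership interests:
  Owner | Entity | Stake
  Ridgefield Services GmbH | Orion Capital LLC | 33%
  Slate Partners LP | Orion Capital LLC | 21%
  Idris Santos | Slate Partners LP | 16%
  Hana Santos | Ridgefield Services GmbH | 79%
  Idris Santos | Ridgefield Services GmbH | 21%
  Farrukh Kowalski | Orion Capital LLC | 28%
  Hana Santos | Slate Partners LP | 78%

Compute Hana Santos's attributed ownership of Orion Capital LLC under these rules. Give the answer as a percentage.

52.74%

By sibling attribution (R3), Hana Santos is treated as also owning Idris Santos's interest in Slate Partners LP, giving 78% + 16% = 94%.
By sibling attribution (R3), Hana Santos is treated as also owning Idris Santos's interest in Ridgefield Services GmbH, giving 79% + 21% = 100%.
Chain via Slate Partners LP (R1): 94% × 21% = 19.74% of Orion Capital LLC.
Chain via Ridgefield Services GmbH (R1): 100% × 33% = 33% of Orion Capital LLC.
Aggregating (R2): 19.74% + 33% = 52.74%.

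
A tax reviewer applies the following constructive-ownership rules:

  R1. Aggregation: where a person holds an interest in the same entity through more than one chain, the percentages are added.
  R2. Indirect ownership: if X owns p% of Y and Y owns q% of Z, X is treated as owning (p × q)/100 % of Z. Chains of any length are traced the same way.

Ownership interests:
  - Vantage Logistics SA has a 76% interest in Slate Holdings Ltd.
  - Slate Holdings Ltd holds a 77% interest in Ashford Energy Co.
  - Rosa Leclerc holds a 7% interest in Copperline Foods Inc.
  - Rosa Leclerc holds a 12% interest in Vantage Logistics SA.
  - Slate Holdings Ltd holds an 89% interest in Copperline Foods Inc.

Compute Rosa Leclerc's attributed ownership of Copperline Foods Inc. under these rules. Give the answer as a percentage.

15.1168%

Chain via Vantage Logistics SA → Slate Holdings Ltd (R2): 12% × 76% × 89% = 8.1168% of Copperline Foods Inc.
Direct interest in Copperline Foods Inc: 7%.
Aggregating (R1): 8.1168% + 7% = 15.1168%.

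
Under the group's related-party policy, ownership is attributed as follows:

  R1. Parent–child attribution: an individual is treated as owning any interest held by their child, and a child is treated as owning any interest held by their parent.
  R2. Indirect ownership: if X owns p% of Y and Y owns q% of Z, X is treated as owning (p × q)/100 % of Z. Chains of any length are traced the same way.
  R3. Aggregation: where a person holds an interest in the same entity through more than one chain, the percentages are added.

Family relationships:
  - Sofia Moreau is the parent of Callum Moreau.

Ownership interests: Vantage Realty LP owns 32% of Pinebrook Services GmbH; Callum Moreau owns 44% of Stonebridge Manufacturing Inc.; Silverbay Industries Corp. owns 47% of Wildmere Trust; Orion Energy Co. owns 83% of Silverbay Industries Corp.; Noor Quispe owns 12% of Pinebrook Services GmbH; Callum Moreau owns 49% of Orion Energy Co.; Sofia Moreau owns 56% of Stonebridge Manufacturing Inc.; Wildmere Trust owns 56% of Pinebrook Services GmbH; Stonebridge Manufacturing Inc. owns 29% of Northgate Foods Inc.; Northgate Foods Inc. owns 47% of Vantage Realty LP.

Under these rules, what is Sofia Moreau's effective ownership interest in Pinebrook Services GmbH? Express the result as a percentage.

By parent–child attribution (R1), Sofia Moreau is treated as also owning Callum Moreau's interest in Stonebridge Manufacturing Inc, giving 56% + 44% = 100%.
By parent–child attribution (R1), Sofia Moreau is treated as owning Callum Moreau's 49% interest in Orion Energy Co.
Chain via Stonebridge Manufacturing Inc. → Northgate Foods Inc. → Vantage Realty LP (R2): 100% × 29% × 47% × 32% = 4.3616% of Pinebrook Services GmbH.
Chain via Orion Energy Co. → Silverbay Industries Corp. → Wildmere Trust (R2): 49% × 83% × 47% × 56% = 10.704344% of Pinebrook Services GmbH.
Aggregating (R3): 4.3616% + 10.704344% = 15.065944%.

15.065944%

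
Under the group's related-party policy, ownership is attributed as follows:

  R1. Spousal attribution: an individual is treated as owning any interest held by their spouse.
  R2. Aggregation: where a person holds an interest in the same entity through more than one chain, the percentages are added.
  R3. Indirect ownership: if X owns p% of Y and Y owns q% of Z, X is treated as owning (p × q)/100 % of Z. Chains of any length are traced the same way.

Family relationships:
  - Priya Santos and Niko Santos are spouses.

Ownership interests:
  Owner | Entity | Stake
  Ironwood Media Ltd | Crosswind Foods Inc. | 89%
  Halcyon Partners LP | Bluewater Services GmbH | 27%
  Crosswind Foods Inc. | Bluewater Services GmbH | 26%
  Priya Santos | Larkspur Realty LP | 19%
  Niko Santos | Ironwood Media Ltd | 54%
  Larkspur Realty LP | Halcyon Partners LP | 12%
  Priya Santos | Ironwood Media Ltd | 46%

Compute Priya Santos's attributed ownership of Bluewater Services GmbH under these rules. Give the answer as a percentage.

23.7556%

By spousal attribution (R1), Priya Santos is treated as also owning Niko Santos's interest in Ironwood Media Ltd, giving 46% + 54% = 100%.
Chain via Larkspur Realty LP → Halcyon Partners LP (R3): 19% × 12% × 27% = 0.6156% of Bluewater Services GmbH.
Chain via Ironwood Media Ltd → Crosswind Foods Inc. (R3): 100% × 89% × 26% = 23.14% of Bluewater Services GmbH.
Aggregating (R2): 0.6156% + 23.14% = 23.7556%.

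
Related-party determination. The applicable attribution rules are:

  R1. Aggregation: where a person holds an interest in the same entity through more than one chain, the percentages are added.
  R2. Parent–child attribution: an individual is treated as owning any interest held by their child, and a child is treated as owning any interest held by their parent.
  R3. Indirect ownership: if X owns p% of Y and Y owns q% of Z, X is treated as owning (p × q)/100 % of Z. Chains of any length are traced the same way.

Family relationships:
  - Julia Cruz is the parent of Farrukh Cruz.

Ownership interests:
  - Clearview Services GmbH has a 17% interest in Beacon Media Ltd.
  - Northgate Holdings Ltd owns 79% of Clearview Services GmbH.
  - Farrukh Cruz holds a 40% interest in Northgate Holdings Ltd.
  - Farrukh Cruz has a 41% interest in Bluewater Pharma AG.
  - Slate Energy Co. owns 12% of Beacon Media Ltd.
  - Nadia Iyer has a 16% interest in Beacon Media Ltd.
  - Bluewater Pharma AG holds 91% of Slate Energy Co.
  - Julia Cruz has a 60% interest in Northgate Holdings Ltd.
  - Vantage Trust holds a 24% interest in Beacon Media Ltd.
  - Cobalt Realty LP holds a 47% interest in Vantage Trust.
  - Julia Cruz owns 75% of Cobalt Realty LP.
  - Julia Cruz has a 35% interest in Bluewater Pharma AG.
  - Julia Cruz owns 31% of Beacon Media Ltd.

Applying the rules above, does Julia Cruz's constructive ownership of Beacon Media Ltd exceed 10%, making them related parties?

Yes

By parent–child attribution (R2), Julia Cruz is treated as also owning Farrukh Cruz's interest in Bluewater Pharma AG, giving 35% + 41% = 76%.
By parent–child attribution (R2), Julia Cruz is treated as also owning Farrukh Cruz's interest in Northgate Holdings Ltd, giving 60% + 40% = 100%.
Chain via Bluewater Pharma AG → Slate Energy Co. (R3): 76% × 91% × 12% = 8.2992% of Beacon Media Ltd.
Chain via Cobalt Realty LP → Vantage Trust (R3): 75% × 47% × 24% = 8.46% of Beacon Media Ltd.
Chain via Northgate Holdings Ltd → Clearview Services GmbH (R3): 100% × 79% × 17% = 13.43% of Beacon Media Ltd.
Direct interest in Beacon Media Ltd: 31%.
Aggregating (R1): 8.2992% + 8.46% + 13.43% + 31% = 61.1892%.
61.1892% exceeds the 10% threshold, so Julia is a related party to Beacon Media Ltd.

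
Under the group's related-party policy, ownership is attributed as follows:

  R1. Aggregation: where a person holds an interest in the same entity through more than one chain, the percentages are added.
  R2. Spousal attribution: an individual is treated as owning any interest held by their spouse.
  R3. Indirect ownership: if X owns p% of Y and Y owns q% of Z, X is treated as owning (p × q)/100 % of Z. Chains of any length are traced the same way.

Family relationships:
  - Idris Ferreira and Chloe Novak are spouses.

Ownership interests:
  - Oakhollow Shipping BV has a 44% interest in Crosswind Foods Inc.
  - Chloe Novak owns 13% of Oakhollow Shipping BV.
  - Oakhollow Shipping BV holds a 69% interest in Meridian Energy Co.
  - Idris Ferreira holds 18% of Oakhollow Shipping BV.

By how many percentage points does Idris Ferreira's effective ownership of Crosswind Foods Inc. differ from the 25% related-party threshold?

11.36

By spousal attribution (R2), Idris Ferreira is treated as also owning Chloe Novak's interest in Oakhollow Shipping BV, giving 18% + 13% = 31%.
Chain via Oakhollow Shipping BV (R3): 31% × 44% = 13.64% of Crosswind Foods Inc.
13.64% falls short of the 25% threshold by 11.36 percentage points.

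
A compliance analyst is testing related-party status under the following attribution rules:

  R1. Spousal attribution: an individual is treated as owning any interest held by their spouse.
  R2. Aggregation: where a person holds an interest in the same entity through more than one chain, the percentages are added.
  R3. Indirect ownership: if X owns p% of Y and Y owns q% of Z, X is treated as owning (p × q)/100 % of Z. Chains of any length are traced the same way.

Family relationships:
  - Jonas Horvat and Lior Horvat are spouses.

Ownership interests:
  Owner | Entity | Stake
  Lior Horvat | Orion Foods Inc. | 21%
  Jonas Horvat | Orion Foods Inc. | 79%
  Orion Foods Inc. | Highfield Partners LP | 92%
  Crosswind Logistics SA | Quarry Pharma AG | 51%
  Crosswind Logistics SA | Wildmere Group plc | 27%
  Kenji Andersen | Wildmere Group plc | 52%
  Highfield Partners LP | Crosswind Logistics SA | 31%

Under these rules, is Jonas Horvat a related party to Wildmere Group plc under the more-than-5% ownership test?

Yes

By spousal attribution (R1), Jonas Horvat is treated as also owning Lior Horvat's interest in Orion Foods Inc, giving 79% + 21% = 100%.
Chain via Orion Foods Inc. → Highfield Partners LP → Crosswind Logistics SA (R3): 100% × 92% × 31% × 27% = 7.7004% of Wildmere Group plc.
7.7004% exceeds the 5% threshold, so Jonas is a related party to Wildmere Group plc.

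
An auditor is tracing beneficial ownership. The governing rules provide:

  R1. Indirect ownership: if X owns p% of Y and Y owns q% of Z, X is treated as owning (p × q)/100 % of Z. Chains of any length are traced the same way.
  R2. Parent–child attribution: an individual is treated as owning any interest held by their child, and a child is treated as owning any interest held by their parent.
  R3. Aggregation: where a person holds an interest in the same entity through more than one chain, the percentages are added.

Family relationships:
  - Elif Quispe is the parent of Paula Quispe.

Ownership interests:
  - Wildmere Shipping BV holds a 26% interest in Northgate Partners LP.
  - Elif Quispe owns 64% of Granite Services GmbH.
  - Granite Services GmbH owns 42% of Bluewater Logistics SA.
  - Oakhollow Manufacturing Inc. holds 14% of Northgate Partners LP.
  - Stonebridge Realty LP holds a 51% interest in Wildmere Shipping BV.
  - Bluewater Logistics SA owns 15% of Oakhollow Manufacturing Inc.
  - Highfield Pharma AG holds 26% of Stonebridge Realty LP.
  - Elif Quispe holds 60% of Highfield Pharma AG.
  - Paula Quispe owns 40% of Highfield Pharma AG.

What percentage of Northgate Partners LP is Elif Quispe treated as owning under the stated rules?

By parent–child attribution (R2), Elif Quispe is treated as also owning Paula Quispe's interest in Highfield Pharma AG, giving 60% + 40% = 100%.
Chain via Granite Services GmbH → Bluewater Logistics SA → Oakhollow Manufacturing Inc. (R1): 64% × 42% × 15% × 14% = 0.56448% of Northgate Partners LP.
Chain via Highfield Pharma AG → Stonebridge Realty LP → Wildmere Shipping BV (R1): 100% × 26% × 51% × 26% = 3.4476% of Northgate Partners LP.
Aggregating (R3): 0.56448% + 3.4476% = 4.01208%.

4.01208%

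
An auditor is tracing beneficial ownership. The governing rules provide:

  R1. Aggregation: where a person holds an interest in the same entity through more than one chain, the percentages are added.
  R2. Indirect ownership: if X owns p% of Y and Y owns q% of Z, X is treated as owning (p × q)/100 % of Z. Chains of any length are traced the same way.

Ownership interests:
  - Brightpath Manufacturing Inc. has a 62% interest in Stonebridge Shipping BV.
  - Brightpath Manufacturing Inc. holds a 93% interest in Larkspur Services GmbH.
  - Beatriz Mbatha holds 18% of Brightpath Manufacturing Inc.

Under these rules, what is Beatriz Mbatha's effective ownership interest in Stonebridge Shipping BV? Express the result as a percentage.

Chain via Brightpath Manufacturing Inc. (R2): 18% × 62% = 11.16% of Stonebridge Shipping BV.

11.16%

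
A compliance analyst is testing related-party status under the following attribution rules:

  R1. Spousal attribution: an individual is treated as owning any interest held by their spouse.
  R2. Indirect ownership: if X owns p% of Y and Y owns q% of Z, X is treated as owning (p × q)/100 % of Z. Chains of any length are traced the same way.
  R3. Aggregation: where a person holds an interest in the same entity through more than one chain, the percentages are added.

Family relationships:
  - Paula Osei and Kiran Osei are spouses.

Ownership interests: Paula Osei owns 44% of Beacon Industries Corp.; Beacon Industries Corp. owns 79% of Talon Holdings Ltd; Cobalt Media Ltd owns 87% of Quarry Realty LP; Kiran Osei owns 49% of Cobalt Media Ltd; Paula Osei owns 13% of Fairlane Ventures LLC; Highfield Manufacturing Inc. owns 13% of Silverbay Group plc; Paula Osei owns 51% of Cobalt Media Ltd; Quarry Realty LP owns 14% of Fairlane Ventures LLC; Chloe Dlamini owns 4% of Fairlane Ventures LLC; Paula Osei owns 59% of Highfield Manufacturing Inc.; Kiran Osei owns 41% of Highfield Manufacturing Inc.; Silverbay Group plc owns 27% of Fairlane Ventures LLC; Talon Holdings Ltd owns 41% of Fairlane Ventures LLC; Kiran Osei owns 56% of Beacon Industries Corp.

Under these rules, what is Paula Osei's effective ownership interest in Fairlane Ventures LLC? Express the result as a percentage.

By spousal attribution (R1), Paula Osei is treated as also owning Kiran Osei's interest in Highfield Manufacturing Inc, giving 59% + 41% = 100%.
By spousal attribution (R1), Paula Osei is treated as also owning Kiran Osei's interest in Beacon Industries Corp, giving 44% + 56% = 100%.
By spousal attribution (R1), Paula Osei is treated as also owning Kiran Osei's interest in Cobalt Media Ltd, giving 51% + 49% = 100%.
Chain via Highfield Manufacturing Inc. → Silverbay Group plc (R2): 100% × 13% × 27% = 3.51% of Fairlane Ventures LLC.
Chain via Beacon Industries Corp. → Talon Holdings Ltd (R2): 100% × 79% × 41% = 32.39% of Fairlane Ventures LLC.
Chain via Cobalt Media Ltd → Quarry Realty LP (R2): 100% × 87% × 14% = 12.18% of Fairlane Ventures LLC.
Direct interest in Fairlane Ventures LLC: 13%.
Aggregating (R3): 3.51% + 32.39% + 12.18% + 13% = 61.08%.

61.08%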